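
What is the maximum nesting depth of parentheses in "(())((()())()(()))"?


Input: "(())((()())()(()))"
Tracking depth:
  Position 0 '(': depth becomes 1
  Position 1 '(': depth becomes 2
  Position 2 ')': depth becomes 1
  Position 3 ')': depth becomes 0
  Position 4 '(': depth becomes 1
  Position 5 '(': depth becomes 2
  Position 6 '(': depth becomes 3
  Position 7 ')': depth becomes 2
  Position 8 '(': depth becomes 3
  Position 9 ')': depth becomes 2
  Position 10 ')': depth becomes 1
  Position 11 '(': depth becomes 2
  Position 12 ')': depth becomes 1
  Position 13 '(': depth becomes 2
  Position 14 '(': depth becomes 3
  Position 15 ')': depth becomes 2
  Position 16 ')': depth becomes 1
  Position 17 ')': depth becomes 0
Maximum depth reached: 3

3


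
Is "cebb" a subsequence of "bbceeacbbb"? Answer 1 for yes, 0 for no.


Check if "cebb" is a subsequence of "bbceeacbbb"
Greedy scan:
  Position 0 ('b'): no match needed
  Position 1 ('b'): no match needed
  Position 2 ('c'): matches sub[0] = 'c'
  Position 3 ('e'): matches sub[1] = 'e'
  Position 4 ('e'): no match needed
  Position 5 ('a'): no match needed
  Position 6 ('c'): no match needed
  Position 7 ('b'): matches sub[2] = 'b'
  Position 8 ('b'): matches sub[3] = 'b'
  Position 9 ('b'): no match needed
All 4 characters matched => is a subsequence

1


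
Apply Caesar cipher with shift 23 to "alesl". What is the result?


Caesar cipher: shift "alesl" by 23
  'a' (pos 0) + 23 = pos 23 = 'x'
  'l' (pos 11) + 23 = pos 8 = 'i'
  'e' (pos 4) + 23 = pos 1 = 'b'
  's' (pos 18) + 23 = pos 15 = 'p'
  'l' (pos 11) + 23 = pos 8 = 'i'
Result: xibpi

xibpi


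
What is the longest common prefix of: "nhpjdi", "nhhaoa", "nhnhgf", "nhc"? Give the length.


Words: nhpjdi, nhhaoa, nhnhgf, nhc
  Position 0: all 'n' => match
  Position 1: all 'h' => match
  Position 2: ('p', 'h', 'n', 'c') => mismatch, stop
LCP = "nh" (length 2)

2


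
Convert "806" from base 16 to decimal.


Input: "806" in base 16
Positional expansion:
  Digit '8' (value 8) x 16^2 = 2048
  Digit '0' (value 0) x 16^1 = 0
  Digit '6' (value 6) x 16^0 = 6
Sum = 2054

2054


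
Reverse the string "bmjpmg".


Input: bmjpmg
Reading characters right to left:
  Position 5: 'g'
  Position 4: 'm'
  Position 3: 'p'
  Position 2: 'j'
  Position 1: 'm'
  Position 0: 'b'
Reversed: gmpjmb

gmpjmb


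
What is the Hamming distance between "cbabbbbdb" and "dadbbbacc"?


Comparing "cbabbbbdb" and "dadbbbacc" position by position:
  Position 0: 'c' vs 'd' => differ
  Position 1: 'b' vs 'a' => differ
  Position 2: 'a' vs 'd' => differ
  Position 3: 'b' vs 'b' => same
  Position 4: 'b' vs 'b' => same
  Position 5: 'b' vs 'b' => same
  Position 6: 'b' vs 'a' => differ
  Position 7: 'd' vs 'c' => differ
  Position 8: 'b' vs 'c' => differ
Total differences (Hamming distance): 6

6


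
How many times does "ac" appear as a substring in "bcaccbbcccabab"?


Searching for "ac" in "bcaccbbcccabab"
Scanning each position:
  Position 0: "bc" => no
  Position 1: "ca" => no
  Position 2: "ac" => MATCH
  Position 3: "cc" => no
  Position 4: "cb" => no
  Position 5: "bb" => no
  Position 6: "bc" => no
  Position 7: "cc" => no
  Position 8: "cc" => no
  Position 9: "ca" => no
  Position 10: "ab" => no
  Position 11: "ba" => no
  Position 12: "ab" => no
Total occurrences: 1

1


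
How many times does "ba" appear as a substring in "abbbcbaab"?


Searching for "ba" in "abbbcbaab"
Scanning each position:
  Position 0: "ab" => no
  Position 1: "bb" => no
  Position 2: "bb" => no
  Position 3: "bc" => no
  Position 4: "cb" => no
  Position 5: "ba" => MATCH
  Position 6: "aa" => no
  Position 7: "ab" => no
Total occurrences: 1

1


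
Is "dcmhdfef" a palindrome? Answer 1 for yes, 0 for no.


Input: dcmhdfef
Reversed: fefdhmcd
  Compare pos 0 ('d') with pos 7 ('f'): MISMATCH
  Compare pos 1 ('c') with pos 6 ('e'): MISMATCH
  Compare pos 2 ('m') with pos 5 ('f'): MISMATCH
  Compare pos 3 ('h') with pos 4 ('d'): MISMATCH
Result: not a palindrome

0


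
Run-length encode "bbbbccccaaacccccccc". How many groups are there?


Input: bbbbccccaaacccccccc
Scanning for consecutive runs:
  Group 1: 'b' x 4 (positions 0-3)
  Group 2: 'c' x 4 (positions 4-7)
  Group 3: 'a' x 3 (positions 8-10)
  Group 4: 'c' x 8 (positions 11-18)
Total groups: 4

4


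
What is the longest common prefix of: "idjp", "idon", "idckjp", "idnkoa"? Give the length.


Words: idjp, idon, idckjp, idnkoa
  Position 0: all 'i' => match
  Position 1: all 'd' => match
  Position 2: ('j', 'o', 'c', 'n') => mismatch, stop
LCP = "id" (length 2)

2


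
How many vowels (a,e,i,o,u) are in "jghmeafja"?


Input: jghmeafja
Checking each character:
  'j' at position 0: consonant
  'g' at position 1: consonant
  'h' at position 2: consonant
  'm' at position 3: consonant
  'e' at position 4: vowel (running total: 1)
  'a' at position 5: vowel (running total: 2)
  'f' at position 6: consonant
  'j' at position 7: consonant
  'a' at position 8: vowel (running total: 3)
Total vowels: 3

3


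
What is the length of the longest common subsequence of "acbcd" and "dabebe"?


LCS of "acbcd" and "dabebe"
DP table:
           d    a    b    e    b    e
      0    0    0    0    0    0    0
  a   0    0    1    1    1    1    1
  c   0    0    1    1    1    1    1
  b   0    0    1    2    2    2    2
  c   0    0    1    2    2    2    2
  d   0    1    1    2    2    2    2
LCS length = dp[5][6] = 2

2


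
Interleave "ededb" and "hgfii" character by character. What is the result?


Interleaving "ededb" and "hgfii":
  Position 0: 'e' from first, 'h' from second => "eh"
  Position 1: 'd' from first, 'g' from second => "dg"
  Position 2: 'e' from first, 'f' from second => "ef"
  Position 3: 'd' from first, 'i' from second => "di"
  Position 4: 'b' from first, 'i' from second => "bi"
Result: ehdgefdibi

ehdgefdibi


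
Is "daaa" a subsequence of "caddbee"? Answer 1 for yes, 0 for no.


Check if "daaa" is a subsequence of "caddbee"
Greedy scan:
  Position 0 ('c'): no match needed
  Position 1 ('a'): no match needed
  Position 2 ('d'): matches sub[0] = 'd'
  Position 3 ('d'): no match needed
  Position 4 ('b'): no match needed
  Position 5 ('e'): no match needed
  Position 6 ('e'): no match needed
Only matched 1/4 characters => not a subsequence

0


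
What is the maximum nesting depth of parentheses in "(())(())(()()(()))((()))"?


Input: "(())(())(()()(()))((()))"
Tracking depth:
  Position 0 '(': depth becomes 1
  Position 1 '(': depth becomes 2
  Position 2 ')': depth becomes 1
  Position 3 ')': depth becomes 0
  Position 4 '(': depth becomes 1
  Position 5 '(': depth becomes 2
  Position 6 ')': depth becomes 1
  Position 7 ')': depth becomes 0
  Position 8 '(': depth becomes 1
  Position 9 '(': depth becomes 2
  Position 10 ')': depth becomes 1
  Position 11 '(': depth becomes 2
  Position 12 ')': depth becomes 1
  Position 13 '(': depth becomes 2
  Position 14 '(': depth becomes 3
  Position 15 ')': depth becomes 2
  Position 16 ')': depth becomes 1
  Position 17 ')': depth becomes 0
  Position 18 '(': depth becomes 1
  Position 19 '(': depth becomes 2
  Position 20 '(': depth becomes 3
  Position 21 ')': depth becomes 2
  Position 22 ')': depth becomes 1
  Position 23 ')': depth becomes 0
Maximum depth reached: 3

3


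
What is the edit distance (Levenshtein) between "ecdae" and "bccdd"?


Computing edit distance: "ecdae" -> "bccdd"
DP table:
           b    c    c    d    d
      0    1    2    3    4    5
  e   1    1    2    3    4    5
  c   2    2    1    2    3    4
  d   3    3    2    2    2    3
  a   4    4    3    3    3    3
  e   5    5    4    4    4    4
Edit distance = dp[5][5] = 4

4


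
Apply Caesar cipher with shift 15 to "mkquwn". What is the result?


Caesar cipher: shift "mkquwn" by 15
  'm' (pos 12) + 15 = pos 1 = 'b'
  'k' (pos 10) + 15 = pos 25 = 'z'
  'q' (pos 16) + 15 = pos 5 = 'f'
  'u' (pos 20) + 15 = pos 9 = 'j'
  'w' (pos 22) + 15 = pos 11 = 'l'
  'n' (pos 13) + 15 = pos 2 = 'c'
Result: bzfjlc

bzfjlc


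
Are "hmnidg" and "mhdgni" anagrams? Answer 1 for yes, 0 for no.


Strings: "hmnidg", "mhdgni"
Sorted first:  dghimn
Sorted second: dghimn
Sorted forms match => anagrams

1


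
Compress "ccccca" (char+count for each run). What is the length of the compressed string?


Input: ccccca
Runs:
  'c' x 5 => "c5"
  'a' x 1 => "a1"
Compressed: "c5a1"
Compressed length: 4

4


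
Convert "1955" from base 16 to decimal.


Input: "1955" in base 16
Positional expansion:
  Digit '1' (value 1) x 16^3 = 4096
  Digit '9' (value 9) x 16^2 = 2304
  Digit '5' (value 5) x 16^1 = 80
  Digit '5' (value 5) x 16^0 = 5
Sum = 6485

6485


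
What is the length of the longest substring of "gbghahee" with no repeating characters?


Input: "gbghahee"
Sliding window (track last position of each char):
  Position 0 ('g'): window [0,0] length 1 -- new best
  Position 1 ('b'): window [0,1] length 2 -- new best
  Position 2 ('g'): repeat (last at 0), move window start to 1
  Position 2 ('g'): window [1,2] length 2
  Position 3 ('h'): window [1,3] length 3 -- new best
  Position 4 ('a'): window [1,4] length 4 -- new best
  Position 5 ('h'): repeat (last at 3), move window start to 4
  Position 5 ('h'): window [4,5] length 2
  Position 6 ('e'): window [4,6] length 3
  Position 7 ('e'): repeat (last at 6), move window start to 7
  Position 7 ('e'): window [7,7] length 1
Longest substring with no repeats: "bgha" with length 4

4


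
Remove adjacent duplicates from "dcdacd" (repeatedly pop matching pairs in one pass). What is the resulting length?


Input: dcdacd
Stack-based adjacent duplicate removal:
  Read 'd': push. Stack: d
  Read 'c': push. Stack: dc
  Read 'd': push. Stack: dcd
  Read 'a': push. Stack: dcda
  Read 'c': push. Stack: dcdac
  Read 'd': push. Stack: dcdacd
Final stack: "dcdacd" (length 6)

6


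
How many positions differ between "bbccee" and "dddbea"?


Comparing "bbccee" and "dddbea" position by position:
  Position 0: 'b' vs 'd' => DIFFER
  Position 1: 'b' vs 'd' => DIFFER
  Position 2: 'c' vs 'd' => DIFFER
  Position 3: 'c' vs 'b' => DIFFER
  Position 4: 'e' vs 'e' => same
  Position 5: 'e' vs 'a' => DIFFER
Positions that differ: 5

5


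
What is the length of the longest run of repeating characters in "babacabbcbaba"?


Input: "babacabbcbaba"
Scanning for longest run:
  Position 1 ('a'): new char, reset run to 1
  Position 2 ('b'): new char, reset run to 1
  Position 3 ('a'): new char, reset run to 1
  Position 4 ('c'): new char, reset run to 1
  Position 5 ('a'): new char, reset run to 1
  Position 6 ('b'): new char, reset run to 1
  Position 7 ('b'): continues run of 'b', length=2
  Position 8 ('c'): new char, reset run to 1
  Position 9 ('b'): new char, reset run to 1
  Position 10 ('a'): new char, reset run to 1
  Position 11 ('b'): new char, reset run to 1
  Position 12 ('a'): new char, reset run to 1
Longest run: 'b' with length 2

2


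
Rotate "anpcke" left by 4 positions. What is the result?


Input: "anpcke", rotate left by 4
First 4 characters: "anpc"
Remaining characters: "ke"
Concatenate remaining + first: "ke" + "anpc" = "keanpc"

keanpc


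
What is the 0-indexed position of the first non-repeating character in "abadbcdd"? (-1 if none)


Input: abadbcdd
Character frequencies:
  'a': 2
  'b': 2
  'c': 1
  'd': 3
Scanning left to right for freq == 1:
  Position 0 ('a'): freq=2, skip
  Position 1 ('b'): freq=2, skip
  Position 2 ('a'): freq=2, skip
  Position 3 ('d'): freq=3, skip
  Position 4 ('b'): freq=2, skip
  Position 5 ('c'): unique! => answer = 5

5


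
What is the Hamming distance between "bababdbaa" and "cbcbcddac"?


Comparing "bababdbaa" and "cbcbcddac" position by position:
  Position 0: 'b' vs 'c' => differ
  Position 1: 'a' vs 'b' => differ
  Position 2: 'b' vs 'c' => differ
  Position 3: 'a' vs 'b' => differ
  Position 4: 'b' vs 'c' => differ
  Position 5: 'd' vs 'd' => same
  Position 6: 'b' vs 'd' => differ
  Position 7: 'a' vs 'a' => same
  Position 8: 'a' vs 'c' => differ
Total differences (Hamming distance): 7

7


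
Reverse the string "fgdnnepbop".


Input: fgdnnepbop
Reading characters right to left:
  Position 9: 'p'
  Position 8: 'o'
  Position 7: 'b'
  Position 6: 'p'
  Position 5: 'e'
  Position 4: 'n'
  Position 3: 'n'
  Position 2: 'd'
  Position 1: 'g'
  Position 0: 'f'
Reversed: pobpenndgf

pobpenndgf


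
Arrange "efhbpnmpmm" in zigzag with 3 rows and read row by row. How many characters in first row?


Zigzag "efhbpnmpmm" into 3 rows:
Placing characters:
  'e' => row 0
  'f' => row 1
  'h' => row 2
  'b' => row 1
  'p' => row 0
  'n' => row 1
  'm' => row 2
  'p' => row 1
  'm' => row 0
  'm' => row 1
Rows:
  Row 0: "epm"
  Row 1: "fbnpm"
  Row 2: "hm"
First row length: 3

3


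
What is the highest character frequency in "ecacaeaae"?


Input: ecacaeaae
Character counts:
  'a': 4
  'c': 2
  'e': 3
Maximum frequency: 4

4


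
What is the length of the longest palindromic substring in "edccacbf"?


Input: "edccacbf"
Checking substrings for palindromes:
  [3:6] "cac" (len 3) => palindrome
  [2:4] "cc" (len 2) => palindrome
Longest palindromic substring: "cac" with length 3

3


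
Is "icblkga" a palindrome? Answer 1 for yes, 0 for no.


Input: icblkga
Reversed: agklbci
  Compare pos 0 ('i') with pos 6 ('a'): MISMATCH
  Compare pos 1 ('c') with pos 5 ('g'): MISMATCH
  Compare pos 2 ('b') with pos 4 ('k'): MISMATCH
Result: not a palindrome

0


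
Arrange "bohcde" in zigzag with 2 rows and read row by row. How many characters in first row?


Zigzag "bohcde" into 2 rows:
Placing characters:
  'b' => row 0
  'o' => row 1
  'h' => row 0
  'c' => row 1
  'd' => row 0
  'e' => row 1
Rows:
  Row 0: "bhd"
  Row 1: "oce"
First row length: 3

3


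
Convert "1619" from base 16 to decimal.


Input: "1619" in base 16
Positional expansion:
  Digit '1' (value 1) x 16^3 = 4096
  Digit '6' (value 6) x 16^2 = 1536
  Digit '1' (value 1) x 16^1 = 16
  Digit '9' (value 9) x 16^0 = 9
Sum = 5657

5657


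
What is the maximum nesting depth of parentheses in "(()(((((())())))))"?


Input: "(()(((((())())))))"
Tracking depth:
  Position 0 '(': depth becomes 1
  Position 1 '(': depth becomes 2
  Position 2 ')': depth becomes 1
  Position 3 '(': depth becomes 2
  Position 4 '(': depth becomes 3
  Position 5 '(': depth becomes 4
  Position 6 '(': depth becomes 5
  Position 7 '(': depth becomes 6
  Position 8 '(': depth becomes 7
  Position 9 ')': depth becomes 6
  Position 10 ')': depth becomes 5
  Position 11 '(': depth becomes 6
  Position 12 ')': depth becomes 5
  Position 13 ')': depth becomes 4
  Position 14 ')': depth becomes 3
  Position 15 ')': depth becomes 2
  Position 16 ')': depth becomes 1
  Position 17 ')': depth becomes 0
Maximum depth reached: 7

7


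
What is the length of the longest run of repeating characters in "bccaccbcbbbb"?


Input: "bccaccbcbbbb"
Scanning for longest run:
  Position 1 ('c'): new char, reset run to 1
  Position 2 ('c'): continues run of 'c', length=2
  Position 3 ('a'): new char, reset run to 1
  Position 4 ('c'): new char, reset run to 1
  Position 5 ('c'): continues run of 'c', length=2
  Position 6 ('b'): new char, reset run to 1
  Position 7 ('c'): new char, reset run to 1
  Position 8 ('b'): new char, reset run to 1
  Position 9 ('b'): continues run of 'b', length=2
  Position 10 ('b'): continues run of 'b', length=3
  Position 11 ('b'): continues run of 'b', length=4
Longest run: 'b' with length 4

4


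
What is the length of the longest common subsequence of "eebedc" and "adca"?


LCS of "eebedc" and "adca"
DP table:
           a    d    c    a
      0    0    0    0    0
  e   0    0    0    0    0
  e   0    0    0    0    0
  b   0    0    0    0    0
  e   0    0    0    0    0
  d   0    0    1    1    1
  c   0    0    1    2    2
LCS length = dp[6][4] = 2

2


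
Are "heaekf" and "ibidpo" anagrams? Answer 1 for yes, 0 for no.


Strings: "heaekf", "ibidpo"
Sorted first:  aeefhk
Sorted second: bdiiop
Differ at position 0: 'a' vs 'b' => not anagrams

0


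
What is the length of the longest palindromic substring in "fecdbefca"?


Input: "fecdbefca"
Checking substrings for palindromes:
  No multi-char palindromic substrings found
Longest palindromic substring: "f" with length 1

1


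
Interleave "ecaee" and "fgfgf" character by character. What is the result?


Interleaving "ecaee" and "fgfgf":
  Position 0: 'e' from first, 'f' from second => "ef"
  Position 1: 'c' from first, 'g' from second => "cg"
  Position 2: 'a' from first, 'f' from second => "af"
  Position 3: 'e' from first, 'g' from second => "eg"
  Position 4: 'e' from first, 'f' from second => "ef"
Result: efcgafegef

efcgafegef


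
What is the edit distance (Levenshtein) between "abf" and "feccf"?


Computing edit distance: "abf" -> "feccf"
DP table:
           f    e    c    c    f
      0    1    2    3    4    5
  a   1    1    2    3    4    5
  b   2    2    2    3    4    5
  f   3    2    3    3    4    4
Edit distance = dp[3][5] = 4

4


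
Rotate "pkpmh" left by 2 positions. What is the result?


Input: "pkpmh", rotate left by 2
First 2 characters: "pk"
Remaining characters: "pmh"
Concatenate remaining + first: "pmh" + "pk" = "pmhpk"

pmhpk


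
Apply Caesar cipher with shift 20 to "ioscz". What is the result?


Caesar cipher: shift "ioscz" by 20
  'i' (pos 8) + 20 = pos 2 = 'c'
  'o' (pos 14) + 20 = pos 8 = 'i'
  's' (pos 18) + 20 = pos 12 = 'm'
  'c' (pos 2) + 20 = pos 22 = 'w'
  'z' (pos 25) + 20 = pos 19 = 't'
Result: cimwt

cimwt


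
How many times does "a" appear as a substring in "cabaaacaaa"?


Searching for "a" in "cabaaacaaa"
Scanning each position:
  Position 0: "c" => no
  Position 1: "a" => MATCH
  Position 2: "b" => no
  Position 3: "a" => MATCH
  Position 4: "a" => MATCH
  Position 5: "a" => MATCH
  Position 6: "c" => no
  Position 7: "a" => MATCH
  Position 8: "a" => MATCH
  Position 9: "a" => MATCH
Total occurrences: 7

7


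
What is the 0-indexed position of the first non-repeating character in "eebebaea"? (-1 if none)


Input: eebebaea
Character frequencies:
  'a': 2
  'b': 2
  'e': 4
Scanning left to right for freq == 1:
  Position 0 ('e'): freq=4, skip
  Position 1 ('e'): freq=4, skip
  Position 2 ('b'): freq=2, skip
  Position 3 ('e'): freq=4, skip
  Position 4 ('b'): freq=2, skip
  Position 5 ('a'): freq=2, skip
  Position 6 ('e'): freq=4, skip
  Position 7 ('a'): freq=2, skip
  No unique character found => answer = -1

-1


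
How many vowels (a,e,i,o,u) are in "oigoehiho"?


Input: oigoehiho
Checking each character:
  'o' at position 0: vowel (running total: 1)
  'i' at position 1: vowel (running total: 2)
  'g' at position 2: consonant
  'o' at position 3: vowel (running total: 3)
  'e' at position 4: vowel (running total: 4)
  'h' at position 5: consonant
  'i' at position 6: vowel (running total: 5)
  'h' at position 7: consonant
  'o' at position 8: vowel (running total: 6)
Total vowels: 6

6


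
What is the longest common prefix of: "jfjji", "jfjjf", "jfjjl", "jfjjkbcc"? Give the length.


Words: jfjji, jfjjf, jfjjl, jfjjkbcc
  Position 0: all 'j' => match
  Position 1: all 'f' => match
  Position 2: all 'j' => match
  Position 3: all 'j' => match
  Position 4: ('i', 'f', 'l', 'k') => mismatch, stop
LCP = "jfjj" (length 4)

4


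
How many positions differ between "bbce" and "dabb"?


Comparing "bbce" and "dabb" position by position:
  Position 0: 'b' vs 'd' => DIFFER
  Position 1: 'b' vs 'a' => DIFFER
  Position 2: 'c' vs 'b' => DIFFER
  Position 3: 'e' vs 'b' => DIFFER
Positions that differ: 4

4


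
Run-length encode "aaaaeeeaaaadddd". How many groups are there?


Input: aaaaeeeaaaadddd
Scanning for consecutive runs:
  Group 1: 'a' x 4 (positions 0-3)
  Group 2: 'e' x 3 (positions 4-6)
  Group 3: 'a' x 4 (positions 7-10)
  Group 4: 'd' x 4 (positions 11-14)
Total groups: 4

4


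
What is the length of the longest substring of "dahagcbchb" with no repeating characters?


Input: "dahagcbchb"
Sliding window (track last position of each char):
  Position 0 ('d'): window [0,0] length 1 -- new best
  Position 1 ('a'): window [0,1] length 2 -- new best
  Position 2 ('h'): window [0,2] length 3 -- new best
  Position 3 ('a'): repeat (last at 1), move window start to 2
  Position 3 ('a'): window [2,3] length 2
  Position 4 ('g'): window [2,4] length 3
  Position 5 ('c'): window [2,5] length 4 -- new best
  Position 6 ('b'): window [2,6] length 5 -- new best
  Position 7 ('c'): repeat (last at 5), move window start to 6
  Position 7 ('c'): window [6,7] length 2
  Position 8 ('h'): window [6,8] length 3
  Position 9 ('b'): repeat (last at 6), move window start to 7
  Position 9 ('b'): window [7,9] length 3
Longest substring with no repeats: "hagcb" with length 5

5


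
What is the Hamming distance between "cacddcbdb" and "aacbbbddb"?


Comparing "cacddcbdb" and "aacbbbddb" position by position:
  Position 0: 'c' vs 'a' => differ
  Position 1: 'a' vs 'a' => same
  Position 2: 'c' vs 'c' => same
  Position 3: 'd' vs 'b' => differ
  Position 4: 'd' vs 'b' => differ
  Position 5: 'c' vs 'b' => differ
  Position 6: 'b' vs 'd' => differ
  Position 7: 'd' vs 'd' => same
  Position 8: 'b' vs 'b' => same
Total differences (Hamming distance): 5

5


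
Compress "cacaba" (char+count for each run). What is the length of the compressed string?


Input: cacaba
Runs:
  'c' x 1 => "c1"
  'a' x 1 => "a1"
  'c' x 1 => "c1"
  'a' x 1 => "a1"
  'b' x 1 => "b1"
  'a' x 1 => "a1"
Compressed: "c1a1c1a1b1a1"
Compressed length: 12

12


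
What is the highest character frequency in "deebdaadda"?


Input: deebdaadda
Character counts:
  'a': 3
  'b': 1
  'd': 4
  'e': 2
Maximum frequency: 4

4


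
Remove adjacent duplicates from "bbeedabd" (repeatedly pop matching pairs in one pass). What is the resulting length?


Input: bbeedabd
Stack-based adjacent duplicate removal:
  Read 'b': push. Stack: b
  Read 'b': matches stack top 'b' => pop. Stack: (empty)
  Read 'e': push. Stack: e
  Read 'e': matches stack top 'e' => pop. Stack: (empty)
  Read 'd': push. Stack: d
  Read 'a': push. Stack: da
  Read 'b': push. Stack: dab
  Read 'd': push. Stack: dabd
Final stack: "dabd" (length 4)

4


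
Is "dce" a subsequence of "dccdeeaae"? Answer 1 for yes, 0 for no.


Check if "dce" is a subsequence of "dccdeeaae"
Greedy scan:
  Position 0 ('d'): matches sub[0] = 'd'
  Position 1 ('c'): matches sub[1] = 'c'
  Position 2 ('c'): no match needed
  Position 3 ('d'): no match needed
  Position 4 ('e'): matches sub[2] = 'e'
  Position 5 ('e'): no match needed
  Position 6 ('a'): no match needed
  Position 7 ('a'): no match needed
  Position 8 ('e'): no match needed
All 3 characters matched => is a subsequence

1


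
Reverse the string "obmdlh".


Input: obmdlh
Reading characters right to left:
  Position 5: 'h'
  Position 4: 'l'
  Position 3: 'd'
  Position 2: 'm'
  Position 1: 'b'
  Position 0: 'o'
Reversed: hldmbo

hldmbo


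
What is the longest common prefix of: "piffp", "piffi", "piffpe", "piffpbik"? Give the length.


Words: piffp, piffi, piffpe, piffpbik
  Position 0: all 'p' => match
  Position 1: all 'i' => match
  Position 2: all 'f' => match
  Position 3: all 'f' => match
  Position 4: ('p', 'i', 'p', 'p') => mismatch, stop
LCP = "piff" (length 4)

4


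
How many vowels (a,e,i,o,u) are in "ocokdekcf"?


Input: ocokdekcf
Checking each character:
  'o' at position 0: vowel (running total: 1)
  'c' at position 1: consonant
  'o' at position 2: vowel (running total: 2)
  'k' at position 3: consonant
  'd' at position 4: consonant
  'e' at position 5: vowel (running total: 3)
  'k' at position 6: consonant
  'c' at position 7: consonant
  'f' at position 8: consonant
Total vowels: 3

3


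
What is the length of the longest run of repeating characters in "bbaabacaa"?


Input: "bbaabacaa"
Scanning for longest run:
  Position 1 ('b'): continues run of 'b', length=2
  Position 2 ('a'): new char, reset run to 1
  Position 3 ('a'): continues run of 'a', length=2
  Position 4 ('b'): new char, reset run to 1
  Position 5 ('a'): new char, reset run to 1
  Position 6 ('c'): new char, reset run to 1
  Position 7 ('a'): new char, reset run to 1
  Position 8 ('a'): continues run of 'a', length=2
Longest run: 'b' with length 2

2


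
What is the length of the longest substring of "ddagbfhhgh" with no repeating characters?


Input: "ddagbfhhgh"
Sliding window (track last position of each char):
  Position 0 ('d'): window [0,0] length 1 -- new best
  Position 1 ('d'): repeat (last at 0), move window start to 1
  Position 1 ('d'): window [1,1] length 1
  Position 2 ('a'): window [1,2] length 2 -- new best
  Position 3 ('g'): window [1,3] length 3 -- new best
  Position 4 ('b'): window [1,4] length 4 -- new best
  Position 5 ('f'): window [1,5] length 5 -- new best
  Position 6 ('h'): window [1,6] length 6 -- new best
  Position 7 ('h'): repeat (last at 6), move window start to 7
  Position 7 ('h'): window [7,7] length 1
  Position 8 ('g'): window [7,8] length 2
  Position 9 ('h'): repeat (last at 7), move window start to 8
  Position 9 ('h'): window [8,9] length 2
Longest substring with no repeats: "dagbfh" with length 6

6


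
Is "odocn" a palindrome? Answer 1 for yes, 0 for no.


Input: odocn
Reversed: ncodo
  Compare pos 0 ('o') with pos 4 ('n'): MISMATCH
  Compare pos 1 ('d') with pos 3 ('c'): MISMATCH
Result: not a palindrome

0


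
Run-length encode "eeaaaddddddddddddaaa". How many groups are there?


Input: eeaaaddddddddddddaaa
Scanning for consecutive runs:
  Group 1: 'e' x 2 (positions 0-1)
  Group 2: 'a' x 3 (positions 2-4)
  Group 3: 'd' x 12 (positions 5-16)
  Group 4: 'a' x 3 (positions 17-19)
Total groups: 4

4


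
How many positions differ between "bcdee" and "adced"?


Comparing "bcdee" and "adced" position by position:
  Position 0: 'b' vs 'a' => DIFFER
  Position 1: 'c' vs 'd' => DIFFER
  Position 2: 'd' vs 'c' => DIFFER
  Position 3: 'e' vs 'e' => same
  Position 4: 'e' vs 'd' => DIFFER
Positions that differ: 4

4


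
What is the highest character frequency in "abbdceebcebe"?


Input: abbdceebcebe
Character counts:
  'a': 1
  'b': 4
  'c': 2
  'd': 1
  'e': 4
Maximum frequency: 4

4


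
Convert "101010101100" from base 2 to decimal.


Input: "101010101100" in base 2
Positional expansion:
  Digit '1' (value 1) x 2^11 = 2048
  Digit '0' (value 0) x 2^10 = 0
  Digit '1' (value 1) x 2^9 = 512
  Digit '0' (value 0) x 2^8 = 0
  Digit '1' (value 1) x 2^7 = 128
  Digit '0' (value 0) x 2^6 = 0
  Digit '1' (value 1) x 2^5 = 32
  Digit '0' (value 0) x 2^4 = 0
  Digit '1' (value 1) x 2^3 = 8
  Digit '1' (value 1) x 2^2 = 4
  Digit '0' (value 0) x 2^1 = 0
  Digit '0' (value 0) x 2^0 = 0
Sum = 2732

2732


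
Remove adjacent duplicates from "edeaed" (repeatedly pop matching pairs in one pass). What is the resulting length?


Input: edeaed
Stack-based adjacent duplicate removal:
  Read 'e': push. Stack: e
  Read 'd': push. Stack: ed
  Read 'e': push. Stack: ede
  Read 'a': push. Stack: edea
  Read 'e': push. Stack: edeae
  Read 'd': push. Stack: edeaed
Final stack: "edeaed" (length 6)

6


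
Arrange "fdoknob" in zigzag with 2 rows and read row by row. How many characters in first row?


Zigzag "fdoknob" into 2 rows:
Placing characters:
  'f' => row 0
  'd' => row 1
  'o' => row 0
  'k' => row 1
  'n' => row 0
  'o' => row 1
  'b' => row 0
Rows:
  Row 0: "fonb"
  Row 1: "dko"
First row length: 4

4


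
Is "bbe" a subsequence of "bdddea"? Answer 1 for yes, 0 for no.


Check if "bbe" is a subsequence of "bdddea"
Greedy scan:
  Position 0 ('b'): matches sub[0] = 'b'
  Position 1 ('d'): no match needed
  Position 2 ('d'): no match needed
  Position 3 ('d'): no match needed
  Position 4 ('e'): no match needed
  Position 5 ('a'): no match needed
Only matched 1/3 characters => not a subsequence

0


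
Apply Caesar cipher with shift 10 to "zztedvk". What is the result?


Caesar cipher: shift "zztedvk" by 10
  'z' (pos 25) + 10 = pos 9 = 'j'
  'z' (pos 25) + 10 = pos 9 = 'j'
  't' (pos 19) + 10 = pos 3 = 'd'
  'e' (pos 4) + 10 = pos 14 = 'o'
  'd' (pos 3) + 10 = pos 13 = 'n'
  'v' (pos 21) + 10 = pos 5 = 'f'
  'k' (pos 10) + 10 = pos 20 = 'u'
Result: jjdonfu

jjdonfu


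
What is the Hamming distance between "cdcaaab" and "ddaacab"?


Comparing "cdcaaab" and "ddaacab" position by position:
  Position 0: 'c' vs 'd' => differ
  Position 1: 'd' vs 'd' => same
  Position 2: 'c' vs 'a' => differ
  Position 3: 'a' vs 'a' => same
  Position 4: 'a' vs 'c' => differ
  Position 5: 'a' vs 'a' => same
  Position 6: 'b' vs 'b' => same
Total differences (Hamming distance): 3

3


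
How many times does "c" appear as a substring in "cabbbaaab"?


Searching for "c" in "cabbbaaab"
Scanning each position:
  Position 0: "c" => MATCH
  Position 1: "a" => no
  Position 2: "b" => no
  Position 3: "b" => no
  Position 4: "b" => no
  Position 5: "a" => no
  Position 6: "a" => no
  Position 7: "a" => no
  Position 8: "b" => no
Total occurrences: 1

1


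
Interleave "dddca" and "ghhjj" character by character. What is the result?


Interleaving "dddca" and "ghhjj":
  Position 0: 'd' from first, 'g' from second => "dg"
  Position 1: 'd' from first, 'h' from second => "dh"
  Position 2: 'd' from first, 'h' from second => "dh"
  Position 3: 'c' from first, 'j' from second => "cj"
  Position 4: 'a' from first, 'j' from second => "aj"
Result: dgdhdhcjaj

dgdhdhcjaj


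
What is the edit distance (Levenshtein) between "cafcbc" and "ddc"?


Computing edit distance: "cafcbc" -> "ddc"
DP table:
           d    d    c
      0    1    2    3
  c   1    1    2    2
  a   2    2    2    3
  f   3    3    3    3
  c   4    4    4    3
  b   5    5    5    4
  c   6    6    6    5
Edit distance = dp[6][3] = 5

5


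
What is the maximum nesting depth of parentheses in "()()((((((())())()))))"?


Input: "()()((((((())())()))))"
Tracking depth:
  Position 0 '(': depth becomes 1
  Position 1 ')': depth becomes 0
  Position 2 '(': depth becomes 1
  Position 3 ')': depth becomes 0
  Position 4 '(': depth becomes 1
  Position 5 '(': depth becomes 2
  Position 6 '(': depth becomes 3
  Position 7 '(': depth becomes 4
  Position 8 '(': depth becomes 5
  Position 9 '(': depth becomes 6
  Position 10 '(': depth becomes 7
  Position 11 ')': depth becomes 6
  Position 12 ')': depth becomes 5
  Position 13 '(': depth becomes 6
  Position 14 ')': depth becomes 5
  Position 15 ')': depth becomes 4
  Position 16 '(': depth becomes 5
  Position 17 ')': depth becomes 4
  Position 18 ')': depth becomes 3
  Position 19 ')': depth becomes 2
  Position 20 ')': depth becomes 1
  Position 21 ')': depth becomes 0
Maximum depth reached: 7

7


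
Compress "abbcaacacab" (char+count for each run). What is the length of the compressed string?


Input: abbcaacacab
Runs:
  'a' x 1 => "a1"
  'b' x 2 => "b2"
  'c' x 1 => "c1"
  'a' x 2 => "a2"
  'c' x 1 => "c1"
  'a' x 1 => "a1"
  'c' x 1 => "c1"
  'a' x 1 => "a1"
  'b' x 1 => "b1"
Compressed: "a1b2c1a2c1a1c1a1b1"
Compressed length: 18

18


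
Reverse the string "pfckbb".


Input: pfckbb
Reading characters right to left:
  Position 5: 'b'
  Position 4: 'b'
  Position 3: 'k'
  Position 2: 'c'
  Position 1: 'f'
  Position 0: 'p'
Reversed: bbkcfp

bbkcfp


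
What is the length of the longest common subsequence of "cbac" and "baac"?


LCS of "cbac" and "baac"
DP table:
           b    a    a    c
      0    0    0    0    0
  c   0    0    0    0    1
  b   0    1    1    1    1
  a   0    1    2    2    2
  c   0    1    2    2    3
LCS length = dp[4][4] = 3

3


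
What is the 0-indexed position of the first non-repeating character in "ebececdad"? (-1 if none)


Input: ebececdad
Character frequencies:
  'a': 1
  'b': 1
  'c': 2
  'd': 2
  'e': 3
Scanning left to right for freq == 1:
  Position 0 ('e'): freq=3, skip
  Position 1 ('b'): unique! => answer = 1

1


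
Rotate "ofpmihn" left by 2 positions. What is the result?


Input: "ofpmihn", rotate left by 2
First 2 characters: "of"
Remaining characters: "pmihn"
Concatenate remaining + first: "pmihn" + "of" = "pmihnof"

pmihnof


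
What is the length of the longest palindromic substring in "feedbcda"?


Input: "feedbcda"
Checking substrings for palindromes:
  [1:3] "ee" (len 2) => palindrome
Longest palindromic substring: "ee" with length 2

2


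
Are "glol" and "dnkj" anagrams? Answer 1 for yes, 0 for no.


Strings: "glol", "dnkj"
Sorted first:  gllo
Sorted second: djkn
Differ at position 0: 'g' vs 'd' => not anagrams

0


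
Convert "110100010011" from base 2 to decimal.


Input: "110100010011" in base 2
Positional expansion:
  Digit '1' (value 1) x 2^11 = 2048
  Digit '1' (value 1) x 2^10 = 1024
  Digit '0' (value 0) x 2^9 = 0
  Digit '1' (value 1) x 2^8 = 256
  Digit '0' (value 0) x 2^7 = 0
  Digit '0' (value 0) x 2^6 = 0
  Digit '0' (value 0) x 2^5 = 0
  Digit '1' (value 1) x 2^4 = 16
  Digit '0' (value 0) x 2^3 = 0
  Digit '0' (value 0) x 2^2 = 0
  Digit '1' (value 1) x 2^1 = 2
  Digit '1' (value 1) x 2^0 = 1
Sum = 3347

3347


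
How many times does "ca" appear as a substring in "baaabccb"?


Searching for "ca" in "baaabccb"
Scanning each position:
  Position 0: "ba" => no
  Position 1: "aa" => no
  Position 2: "aa" => no
  Position 3: "ab" => no
  Position 4: "bc" => no
  Position 5: "cc" => no
  Position 6: "cb" => no
Total occurrences: 0

0


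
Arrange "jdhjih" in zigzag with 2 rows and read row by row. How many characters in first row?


Zigzag "jdhjih" into 2 rows:
Placing characters:
  'j' => row 0
  'd' => row 1
  'h' => row 0
  'j' => row 1
  'i' => row 0
  'h' => row 1
Rows:
  Row 0: "jhi"
  Row 1: "djh"
First row length: 3

3


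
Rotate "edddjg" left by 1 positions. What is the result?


Input: "edddjg", rotate left by 1
First 1 characters: "e"
Remaining characters: "dddjg"
Concatenate remaining + first: "dddjg" + "e" = "dddjge"

dddjge


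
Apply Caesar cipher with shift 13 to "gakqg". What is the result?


Caesar cipher: shift "gakqg" by 13
  'g' (pos 6) + 13 = pos 19 = 't'
  'a' (pos 0) + 13 = pos 13 = 'n'
  'k' (pos 10) + 13 = pos 23 = 'x'
  'q' (pos 16) + 13 = pos 3 = 'd'
  'g' (pos 6) + 13 = pos 19 = 't'
Result: tnxdt

tnxdt


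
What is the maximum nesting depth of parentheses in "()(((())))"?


Input: "()(((())))"
Tracking depth:
  Position 0 '(': depth becomes 1
  Position 1 ')': depth becomes 0
  Position 2 '(': depth becomes 1
  Position 3 '(': depth becomes 2
  Position 4 '(': depth becomes 3
  Position 5 '(': depth becomes 4
  Position 6 ')': depth becomes 3
  Position 7 ')': depth becomes 2
  Position 8 ')': depth becomes 1
  Position 9 ')': depth becomes 0
Maximum depth reached: 4

4


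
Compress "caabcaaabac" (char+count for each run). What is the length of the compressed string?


Input: caabcaaabac
Runs:
  'c' x 1 => "c1"
  'a' x 2 => "a2"
  'b' x 1 => "b1"
  'c' x 1 => "c1"
  'a' x 3 => "a3"
  'b' x 1 => "b1"
  'a' x 1 => "a1"
  'c' x 1 => "c1"
Compressed: "c1a2b1c1a3b1a1c1"
Compressed length: 16

16


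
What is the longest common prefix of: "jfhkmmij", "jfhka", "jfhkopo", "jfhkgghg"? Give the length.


Words: jfhkmmij, jfhka, jfhkopo, jfhkgghg
  Position 0: all 'j' => match
  Position 1: all 'f' => match
  Position 2: all 'h' => match
  Position 3: all 'k' => match
  Position 4: ('m', 'a', 'o', 'g') => mismatch, stop
LCP = "jfhk" (length 4)

4


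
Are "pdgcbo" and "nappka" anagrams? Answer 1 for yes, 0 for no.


Strings: "pdgcbo", "nappka"
Sorted first:  bcdgop
Sorted second: aaknpp
Differ at position 0: 'b' vs 'a' => not anagrams

0


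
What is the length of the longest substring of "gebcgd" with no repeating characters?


Input: "gebcgd"
Sliding window (track last position of each char):
  Position 0 ('g'): window [0,0] length 1 -- new best
  Position 1 ('e'): window [0,1] length 2 -- new best
  Position 2 ('b'): window [0,2] length 3 -- new best
  Position 3 ('c'): window [0,3] length 4 -- new best
  Position 4 ('g'): repeat (last at 0), move window start to 1
  Position 4 ('g'): window [1,4] length 4
  Position 5 ('d'): window [1,5] length 5 -- new best
Longest substring with no repeats: "ebcgd" with length 5

5


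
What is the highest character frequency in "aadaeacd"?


Input: aadaeacd
Character counts:
  'a': 4
  'c': 1
  'd': 2
  'e': 1
Maximum frequency: 4

4


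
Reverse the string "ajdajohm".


Input: ajdajohm
Reading characters right to left:
  Position 7: 'm'
  Position 6: 'h'
  Position 5: 'o'
  Position 4: 'j'
  Position 3: 'a'
  Position 2: 'd'
  Position 1: 'j'
  Position 0: 'a'
Reversed: mhojadja

mhojadja


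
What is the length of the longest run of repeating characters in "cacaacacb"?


Input: "cacaacacb"
Scanning for longest run:
  Position 1 ('a'): new char, reset run to 1
  Position 2 ('c'): new char, reset run to 1
  Position 3 ('a'): new char, reset run to 1
  Position 4 ('a'): continues run of 'a', length=2
  Position 5 ('c'): new char, reset run to 1
  Position 6 ('a'): new char, reset run to 1
  Position 7 ('c'): new char, reset run to 1
  Position 8 ('b'): new char, reset run to 1
Longest run: 'a' with length 2

2


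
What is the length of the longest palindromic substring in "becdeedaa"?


Input: "becdeedaa"
Checking substrings for palindromes:
  [3:7] "deed" (len 4) => palindrome
  [4:6] "ee" (len 2) => palindrome
  [7:9] "aa" (len 2) => palindrome
Longest palindromic substring: "deed" with length 4

4


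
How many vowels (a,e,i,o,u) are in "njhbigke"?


Input: njhbigke
Checking each character:
  'n' at position 0: consonant
  'j' at position 1: consonant
  'h' at position 2: consonant
  'b' at position 3: consonant
  'i' at position 4: vowel (running total: 1)
  'g' at position 5: consonant
  'k' at position 6: consonant
  'e' at position 7: vowel (running total: 2)
Total vowels: 2

2


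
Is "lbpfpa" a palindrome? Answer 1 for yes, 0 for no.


Input: lbpfpa
Reversed: apfpbl
  Compare pos 0 ('l') with pos 5 ('a'): MISMATCH
  Compare pos 1 ('b') with pos 4 ('p'): MISMATCH
  Compare pos 2 ('p') with pos 3 ('f'): MISMATCH
Result: not a palindrome

0


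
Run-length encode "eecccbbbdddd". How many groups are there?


Input: eecccbbbdddd
Scanning for consecutive runs:
  Group 1: 'e' x 2 (positions 0-1)
  Group 2: 'c' x 3 (positions 2-4)
  Group 3: 'b' x 3 (positions 5-7)
  Group 4: 'd' x 4 (positions 8-11)
Total groups: 4

4


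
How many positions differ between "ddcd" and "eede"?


Comparing "ddcd" and "eede" position by position:
  Position 0: 'd' vs 'e' => DIFFER
  Position 1: 'd' vs 'e' => DIFFER
  Position 2: 'c' vs 'd' => DIFFER
  Position 3: 'd' vs 'e' => DIFFER
Positions that differ: 4

4


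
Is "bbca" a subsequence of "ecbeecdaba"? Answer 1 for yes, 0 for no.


Check if "bbca" is a subsequence of "ecbeecdaba"
Greedy scan:
  Position 0 ('e'): no match needed
  Position 1 ('c'): no match needed
  Position 2 ('b'): matches sub[0] = 'b'
  Position 3 ('e'): no match needed
  Position 4 ('e'): no match needed
  Position 5 ('c'): no match needed
  Position 6 ('d'): no match needed
  Position 7 ('a'): no match needed
  Position 8 ('b'): matches sub[1] = 'b'
  Position 9 ('a'): no match needed
Only matched 2/4 characters => not a subsequence

0


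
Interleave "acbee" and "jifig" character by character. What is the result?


Interleaving "acbee" and "jifig":
  Position 0: 'a' from first, 'j' from second => "aj"
  Position 1: 'c' from first, 'i' from second => "ci"
  Position 2: 'b' from first, 'f' from second => "bf"
  Position 3: 'e' from first, 'i' from second => "ei"
  Position 4: 'e' from first, 'g' from second => "eg"
Result: ajcibfeieg

ajcibfeieg


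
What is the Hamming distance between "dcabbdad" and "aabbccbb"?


Comparing "dcabbdad" and "aabbccbb" position by position:
  Position 0: 'd' vs 'a' => differ
  Position 1: 'c' vs 'a' => differ
  Position 2: 'a' vs 'b' => differ
  Position 3: 'b' vs 'b' => same
  Position 4: 'b' vs 'c' => differ
  Position 5: 'd' vs 'c' => differ
  Position 6: 'a' vs 'b' => differ
  Position 7: 'd' vs 'b' => differ
Total differences (Hamming distance): 7

7
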